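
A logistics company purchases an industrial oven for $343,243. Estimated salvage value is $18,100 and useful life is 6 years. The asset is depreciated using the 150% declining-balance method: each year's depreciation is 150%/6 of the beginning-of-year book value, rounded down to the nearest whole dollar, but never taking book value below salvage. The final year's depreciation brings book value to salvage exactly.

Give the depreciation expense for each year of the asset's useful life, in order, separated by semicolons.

$85,810; $64,358; $48,268; $36,201; $27,151; $63,355

Depreciable base = $343,243 − $18,100 = $325,143.
Year 1: ⌊$343,243 × 150%/6⌋ = $85,810. Book value $257,433.
Year 2: ⌊$257,433 × 150%/6⌋ = $64,358. Book value $193,075.
Year 3: ⌊$193,075 × 150%/6⌋ = $48,268. Book value $144,807.
Year 4: ⌊$144,807 × 150%/6⌋ = $36,201. Book value $108,606.
Year 5: ⌊$108,606 × 150%/6⌋ = $27,151. Book value $81,455.
Year 6 (final): $81,455 − $18,100 = $63,355. Book value $18,100.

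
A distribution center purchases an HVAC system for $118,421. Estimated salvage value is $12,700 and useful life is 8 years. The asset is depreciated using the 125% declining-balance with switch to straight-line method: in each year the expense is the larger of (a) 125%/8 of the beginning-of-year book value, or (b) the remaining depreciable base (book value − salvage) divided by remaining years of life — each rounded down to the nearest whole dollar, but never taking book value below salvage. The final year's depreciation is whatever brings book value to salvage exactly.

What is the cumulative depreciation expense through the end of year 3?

$47,287

Depreciable base = $118,421 − $12,700 = $105,721.
Year 1: DB = ⌊$118,421 × 125%/8⌋ = $18,503; SL = ⌊$105,721/8⌋ = $13,215 → take DB $18,503. Book value $99,918.
Year 2: DB = ⌊$99,918 × 125%/8⌋ = $15,612; SL = ⌊$87,218/7⌋ = $12,459 → take DB $15,612. Book value $84,306.
Year 3: DB = ⌊$84,306 × 125%/8⌋ = $13,172; SL = ⌊$71,606/6⌋ = $11,934 → take DB $13,172. Book value $71,134.
Accumulated through year 3 = $118,421 − $71,134 = $47,287.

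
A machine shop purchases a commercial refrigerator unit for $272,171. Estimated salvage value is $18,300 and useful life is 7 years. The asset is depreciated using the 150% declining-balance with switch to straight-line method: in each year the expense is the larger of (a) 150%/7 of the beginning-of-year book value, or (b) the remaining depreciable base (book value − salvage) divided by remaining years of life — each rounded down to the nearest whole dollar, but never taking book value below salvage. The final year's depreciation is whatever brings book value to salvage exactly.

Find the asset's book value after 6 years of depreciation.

Depreciable base = $272,171 − $18,300 = $253,871.
Year 1: DB = ⌊$272,171 × 150%/7⌋ = $58,322; SL = ⌊$253,871/7⌋ = $36,267 → take DB $58,322. Book value $213,849.
Year 2: DB = ⌊$213,849 × 150%/7⌋ = $45,824; SL = ⌊$195,549/6⌋ = $32,591 → take DB $45,824. Book value $168,025.
Year 3: DB = ⌊$168,025 × 150%/7⌋ = $36,005; SL = ⌊$149,725/5⌋ = $29,945 → take DB $36,005. Book value $132,020.
Year 4: DB = ⌊$132,020 × 150%/7⌋ = $28,290; SL = ⌊$113,720/4⌋ = $28,430 → take SL $28,430. Book value $103,590.
Year 5: DB = ⌊$103,590 × 150%/7⌋ = $22,197; SL = ⌊$85,290/3⌋ = $28,430 → take SL $28,430. Book value $75,160.
Year 6: DB = ⌊$75,160 × 150%/7⌋ = $16,105; SL = ⌊$56,860/2⌋ = $28,430 → take SL $28,430. Book value $46,730.

$46,730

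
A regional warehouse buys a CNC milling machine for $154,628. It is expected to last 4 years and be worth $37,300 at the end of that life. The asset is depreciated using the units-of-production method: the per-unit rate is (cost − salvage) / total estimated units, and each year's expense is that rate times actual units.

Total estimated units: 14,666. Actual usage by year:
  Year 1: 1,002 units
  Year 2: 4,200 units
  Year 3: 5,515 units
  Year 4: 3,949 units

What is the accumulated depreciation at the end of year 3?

Depreciable base = $154,628 − $37,300 = $117,328.
Rate = $117,328 / 14,666 units = $8 per unit.
Year 1: 1,002 × $8 = $8,016. Book value $146,612.
Year 2: 4,200 × $8 = $33,600. Book value $113,012.
Year 3: 5,515 × $8 = $44,120. Book value $68,892.
Accumulated through year 3 = $154,628 − $68,892 = $85,736.

$85,736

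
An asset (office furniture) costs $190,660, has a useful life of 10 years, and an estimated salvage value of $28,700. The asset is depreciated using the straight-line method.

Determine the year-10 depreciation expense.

$16,196

Depreciable base = $190,660 − $28,700 = $161,960.
Annual expense = $161,960 / 10 = $16,196.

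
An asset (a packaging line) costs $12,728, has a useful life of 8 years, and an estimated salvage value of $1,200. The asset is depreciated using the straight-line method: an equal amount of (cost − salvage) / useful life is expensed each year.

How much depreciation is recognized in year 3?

Depreciable base = $12,728 − $1,200 = $11,528.
Annual expense = $11,528 / 8 = $1,441.

$1,441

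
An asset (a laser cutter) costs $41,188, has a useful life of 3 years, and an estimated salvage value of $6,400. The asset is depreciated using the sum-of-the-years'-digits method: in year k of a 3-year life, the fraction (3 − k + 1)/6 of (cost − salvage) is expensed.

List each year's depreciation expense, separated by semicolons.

Depreciable base = $41,188 − $6,400 = $34,788.
Sum of the years' digits = 3+2+1 = 6.
Year 1: $34,788 × 3/6 = $17,394. Book value $23,794.
Year 2: $34,788 × 2/6 = $11,596. Book value $12,198.
Year 3: $34,788 × 1/6 = $5,798. Book value $6,400.

$17,394; $11,596; $5,798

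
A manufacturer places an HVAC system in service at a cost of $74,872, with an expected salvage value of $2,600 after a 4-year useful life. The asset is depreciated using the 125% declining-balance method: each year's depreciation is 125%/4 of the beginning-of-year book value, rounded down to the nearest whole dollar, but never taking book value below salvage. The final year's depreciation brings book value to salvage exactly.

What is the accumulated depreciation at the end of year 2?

Depreciable base = $74,872 − $2,600 = $72,272.
Year 1: ⌊$74,872 × 125%/4⌋ = $23,397. Book value $51,475.
Year 2: ⌊$51,475 × 125%/4⌋ = $16,085. Book value $35,390.
Accumulated through year 2 = $74,872 − $35,390 = $39,482.

$39,482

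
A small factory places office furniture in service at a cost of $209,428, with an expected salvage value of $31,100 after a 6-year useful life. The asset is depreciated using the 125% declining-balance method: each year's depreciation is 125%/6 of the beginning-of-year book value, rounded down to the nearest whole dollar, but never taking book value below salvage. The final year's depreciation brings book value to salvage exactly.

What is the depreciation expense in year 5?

Depreciable base = $209,428 − $31,100 = $178,328.
Year 1: ⌊$209,428 × 125%/6⌋ = $43,630. Book value $165,798.
Year 2: ⌊$165,798 × 125%/6⌋ = $34,541. Book value $131,257.
Year 3: ⌊$131,257 × 125%/6⌋ = $27,345. Book value $103,912.
Year 4: ⌊$103,912 × 125%/6⌋ = $21,648. Book value $82,264.
Year 5: ⌊$82,264 × 125%/6⌋ = $17,138. Book value $65,126.

$17,138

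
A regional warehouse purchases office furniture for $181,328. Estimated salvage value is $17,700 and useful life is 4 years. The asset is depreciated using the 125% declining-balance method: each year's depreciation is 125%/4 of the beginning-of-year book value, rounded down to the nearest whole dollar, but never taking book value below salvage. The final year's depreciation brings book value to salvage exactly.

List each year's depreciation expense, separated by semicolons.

$56,665; $38,957; $26,783; $41,223

Depreciable base = $181,328 − $17,700 = $163,628.
Year 1: ⌊$181,328 × 125%/4⌋ = $56,665. Book value $124,663.
Year 2: ⌊$124,663 × 125%/4⌋ = $38,957. Book value $85,706.
Year 3: ⌊$85,706 × 125%/4⌋ = $26,783. Book value $58,923.
Year 4 (final): $58,923 − $17,700 = $41,223. Book value $17,700.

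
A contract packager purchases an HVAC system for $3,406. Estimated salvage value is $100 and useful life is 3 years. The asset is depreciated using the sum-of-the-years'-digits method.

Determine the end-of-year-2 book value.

$651

Depreciable base = $3,406 − $100 = $3,306.
Sum of the years' digits = 3+2+1 = 6.
Year 1: $3,306 × 3/6 = $1,653. Book value $1,753.
Year 2: $3,306 × 2/6 = $1,102. Book value $651.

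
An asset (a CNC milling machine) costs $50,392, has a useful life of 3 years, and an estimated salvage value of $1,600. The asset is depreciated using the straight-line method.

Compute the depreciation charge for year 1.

Depreciable base = $50,392 − $1,600 = $48,792.
Annual expense = $48,792 / 3 = $16,264.

$16,264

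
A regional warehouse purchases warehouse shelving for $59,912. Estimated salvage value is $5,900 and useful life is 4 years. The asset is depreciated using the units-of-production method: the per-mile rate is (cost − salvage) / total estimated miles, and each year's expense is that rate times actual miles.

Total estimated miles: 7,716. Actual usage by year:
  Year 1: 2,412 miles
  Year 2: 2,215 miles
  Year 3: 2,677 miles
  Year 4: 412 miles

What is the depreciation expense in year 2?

$15,505

Depreciable base = $59,912 − $5,900 = $54,012.
Rate = $54,012 / 7,716 miles = $7 per mile.
Year 1: 2,412 × $7 = $16,884. Book value $43,028.
Year 2: 2,215 × $7 = $15,505. Book value $27,523.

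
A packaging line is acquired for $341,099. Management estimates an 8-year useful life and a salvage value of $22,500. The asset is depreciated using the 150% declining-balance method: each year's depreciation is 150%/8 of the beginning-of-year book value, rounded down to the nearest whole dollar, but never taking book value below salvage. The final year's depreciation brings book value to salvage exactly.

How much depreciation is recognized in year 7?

Depreciable base = $341,099 − $22,500 = $318,599.
Year 1: ⌊$341,099 × 150%/8⌋ = $63,956. Book value $277,143.
Year 2: ⌊$277,143 × 150%/8⌋ = $51,964. Book value $225,179.
Year 3: ⌊$225,179 × 150%/8⌋ = $42,221. Book value $182,958.
Year 4: ⌊$182,958 × 150%/8⌋ = $34,304. Book value $148,654.
Year 5: ⌊$148,654 × 150%/8⌋ = $27,872. Book value $120,782.
Year 6: ⌊$120,782 × 150%/8⌋ = $22,646. Book value $98,136.
Year 7: ⌊$98,136 × 150%/8⌋ = $18,400. Book value $79,736.

$18,400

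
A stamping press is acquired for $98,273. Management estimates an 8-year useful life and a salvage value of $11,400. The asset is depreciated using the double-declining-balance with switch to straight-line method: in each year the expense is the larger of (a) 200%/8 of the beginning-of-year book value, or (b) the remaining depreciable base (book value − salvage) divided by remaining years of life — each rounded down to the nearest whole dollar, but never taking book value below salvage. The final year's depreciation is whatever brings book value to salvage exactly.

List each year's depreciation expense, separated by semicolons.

$24,568; $18,426; $13,819; $10,365; $7,773; $5,830; $4,373; $1,719

Depreciable base = $98,273 − $11,400 = $86,873.
Year 1: DB = ⌊$98,273 × 200%/8⌋ = $24,568; SL = ⌊$86,873/8⌋ = $10,859 → take DB $24,568. Book value $73,705.
Year 2: DB = ⌊$73,705 × 200%/8⌋ = $18,426; SL = ⌊$62,305/7⌋ = $8,900 → take DB $18,426. Book value $55,279.
Year 3: DB = ⌊$55,279 × 200%/8⌋ = $13,819; SL = ⌊$43,879/6⌋ = $7,313 → take DB $13,819. Book value $41,460.
Year 4: DB = ⌊$41,460 × 200%/8⌋ = $10,365; SL = ⌊$30,060/5⌋ = $6,012 → take DB $10,365. Book value $31,095.
Year 5: DB = ⌊$31,095 × 200%/8⌋ = $7,773; SL = ⌊$19,695/4⌋ = $4,923 → take DB $7,773. Book value $23,322.
Year 6: DB = ⌊$23,322 × 200%/8⌋ = $5,830; SL = ⌊$11,922/3⌋ = $3,974 → take DB $5,830. Book value $17,492.
Year 7: DB = ⌊$17,492 × 200%/8⌋ = $4,373; SL = ⌊$6,092/2⌋ = $3,046 → take DB $4,373. Book value $13,119.
Year 8 (final): $13,119 − $11,400 = $1,719. Book value $11,400.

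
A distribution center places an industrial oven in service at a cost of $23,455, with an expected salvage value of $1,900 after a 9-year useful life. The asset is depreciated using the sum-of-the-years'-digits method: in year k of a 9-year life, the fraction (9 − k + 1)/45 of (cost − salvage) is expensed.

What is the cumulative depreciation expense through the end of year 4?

Depreciable base = $23,455 − $1,900 = $21,555.
Sum of the years' digits = 9+8+7+6+5+4+3+2+1 = 45.
Year 1: $21,555 × 9/45 = $4,311. Book value $19,144.
Year 2: $21,555 × 8/45 = $3,832. Book value $15,312.
Year 3: $21,555 × 7/45 = $3,353. Book value $11,959.
Year 4: $21,555 × 6/45 = $2,874. Book value $9,085.
Accumulated through year 4 = $23,455 − $9,085 = $14,370.

$14,370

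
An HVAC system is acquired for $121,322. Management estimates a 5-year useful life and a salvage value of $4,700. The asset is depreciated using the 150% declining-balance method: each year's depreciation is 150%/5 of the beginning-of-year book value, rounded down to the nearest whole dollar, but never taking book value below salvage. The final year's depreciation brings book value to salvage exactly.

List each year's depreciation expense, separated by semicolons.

$36,396; $25,477; $17,834; $12,484; $24,431

Depreciable base = $121,322 − $4,700 = $116,622.
Year 1: ⌊$121,322 × 150%/5⌋ = $36,396. Book value $84,926.
Year 2: ⌊$84,926 × 150%/5⌋ = $25,477. Book value $59,449.
Year 3: ⌊$59,449 × 150%/5⌋ = $17,834. Book value $41,615.
Year 4: ⌊$41,615 × 150%/5⌋ = $12,484. Book value $29,131.
Year 5 (final): $29,131 − $4,700 = $24,431. Book value $4,700.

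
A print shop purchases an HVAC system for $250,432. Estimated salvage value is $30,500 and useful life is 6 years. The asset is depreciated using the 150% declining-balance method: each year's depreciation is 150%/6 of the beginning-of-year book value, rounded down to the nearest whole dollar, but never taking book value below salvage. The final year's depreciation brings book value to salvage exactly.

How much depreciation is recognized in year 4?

$26,412

Depreciable base = $250,432 − $30,500 = $219,932.
Year 1: ⌊$250,432 × 150%/6⌋ = $62,608. Book value $187,824.
Year 2: ⌊$187,824 × 150%/6⌋ = $46,956. Book value $140,868.
Year 3: ⌊$140,868 × 150%/6⌋ = $35,217. Book value $105,651.
Year 4: ⌊$105,651 × 150%/6⌋ = $26,412. Book value $79,239.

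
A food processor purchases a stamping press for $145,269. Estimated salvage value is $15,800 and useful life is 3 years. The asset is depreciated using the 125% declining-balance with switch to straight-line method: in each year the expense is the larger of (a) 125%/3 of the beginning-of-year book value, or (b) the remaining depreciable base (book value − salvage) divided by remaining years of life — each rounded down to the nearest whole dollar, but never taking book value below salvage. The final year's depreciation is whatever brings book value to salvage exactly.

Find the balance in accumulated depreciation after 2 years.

Depreciable base = $145,269 − $15,800 = $129,469.
Year 1: DB = ⌊$145,269 × 125%/3⌋ = $60,528; SL = ⌊$129,469/3⌋ = $43,156 → take DB $60,528. Book value $84,741.
Year 2: DB = ⌊$84,741 × 125%/3⌋ = $35,308; SL = ⌊$68,941/2⌋ = $34,470 → take DB $35,308. Book value $49,433.
Accumulated through year 2 = $145,269 − $49,433 = $95,836.

$95,836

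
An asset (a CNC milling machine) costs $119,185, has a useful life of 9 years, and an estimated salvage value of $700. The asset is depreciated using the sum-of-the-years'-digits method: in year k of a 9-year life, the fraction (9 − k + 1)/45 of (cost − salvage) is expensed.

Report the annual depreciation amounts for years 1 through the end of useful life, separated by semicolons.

Depreciable base = $119,185 − $700 = $118,485.
Sum of the years' digits = 9+8+7+6+5+4+3+2+1 = 45.
Year 1: $118,485 × 9/45 = $23,697. Book value $95,488.
Year 2: $118,485 × 8/45 = $21,064. Book value $74,424.
Year 3: $118,485 × 7/45 = $18,431. Book value $55,993.
Year 4: $118,485 × 6/45 = $15,798. Book value $40,195.
Year 5: $118,485 × 5/45 = $13,165. Book value $27,030.
Year 6: $118,485 × 4/45 = $10,532. Book value $16,498.
Year 7: $118,485 × 3/45 = $7,899. Book value $8,599.
Year 8: $118,485 × 2/45 = $5,266. Book value $3,333.
Year 9: $118,485 × 1/45 = $2,633. Book value $700.

$23,697; $21,064; $18,431; $15,798; $13,165; $10,532; $7,899; $5,266; $2,633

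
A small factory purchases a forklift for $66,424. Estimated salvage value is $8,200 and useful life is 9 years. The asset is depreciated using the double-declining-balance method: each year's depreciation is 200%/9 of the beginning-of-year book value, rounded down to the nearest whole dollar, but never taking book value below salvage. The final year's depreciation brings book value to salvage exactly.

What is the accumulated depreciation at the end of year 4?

Depreciable base = $66,424 − $8,200 = $58,224.
Year 1: ⌊$66,424 × 200%/9⌋ = $14,760. Book value $51,664.
Year 2: ⌊$51,664 × 200%/9⌋ = $11,480. Book value $40,184.
Year 3: ⌊$40,184 × 200%/9⌋ = $8,929. Book value $31,255.
Year 4: ⌊$31,255 × 200%/9⌋ = $6,945. Book value $24,310.
Accumulated through year 4 = $66,424 − $24,310 = $42,114.

$42,114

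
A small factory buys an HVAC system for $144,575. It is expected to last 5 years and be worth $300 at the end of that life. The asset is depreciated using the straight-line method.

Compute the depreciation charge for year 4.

Depreciable base = $144,575 − $300 = $144,275.
Annual expense = $144,275 / 5 = $28,855.

$28,855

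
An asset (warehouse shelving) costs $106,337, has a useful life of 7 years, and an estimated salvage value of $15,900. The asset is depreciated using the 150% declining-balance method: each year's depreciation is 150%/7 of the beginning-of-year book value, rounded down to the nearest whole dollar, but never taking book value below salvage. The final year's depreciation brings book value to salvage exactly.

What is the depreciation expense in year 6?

$6,823

Depreciable base = $106,337 − $15,900 = $90,437.
Year 1: ⌊$106,337 × 150%/7⌋ = $22,786. Book value $83,551.
Year 2: ⌊$83,551 × 150%/7⌋ = $17,903. Book value $65,648.
Year 3: ⌊$65,648 × 150%/7⌋ = $14,067. Book value $51,581.
Year 4: ⌊$51,581 × 150%/7⌋ = $11,053. Book value $40,528.
Year 5: ⌊$40,528 × 150%/7⌋ = $8,684. Book value $31,844.
Year 6: ⌊$31,844 × 150%/7⌋ = $6,823. Book value $25,021.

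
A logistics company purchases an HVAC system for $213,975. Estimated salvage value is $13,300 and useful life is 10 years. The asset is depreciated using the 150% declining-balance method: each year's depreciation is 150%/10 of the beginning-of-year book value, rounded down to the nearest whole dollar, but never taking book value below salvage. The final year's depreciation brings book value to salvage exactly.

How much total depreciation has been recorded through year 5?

$119,031

Depreciable base = $213,975 − $13,300 = $200,675.
Year 1: ⌊$213,975 × 150%/10⌋ = $32,096. Book value $181,879.
Year 2: ⌊$181,879 × 150%/10⌋ = $27,281. Book value $154,598.
Year 3: ⌊$154,598 × 150%/10⌋ = $23,189. Book value $131,409.
Year 4: ⌊$131,409 × 150%/10⌋ = $19,711. Book value $111,698.
Year 5: ⌊$111,698 × 150%/10⌋ = $16,754. Book value $94,944.
Accumulated through year 5 = $213,975 − $94,944 = $119,031.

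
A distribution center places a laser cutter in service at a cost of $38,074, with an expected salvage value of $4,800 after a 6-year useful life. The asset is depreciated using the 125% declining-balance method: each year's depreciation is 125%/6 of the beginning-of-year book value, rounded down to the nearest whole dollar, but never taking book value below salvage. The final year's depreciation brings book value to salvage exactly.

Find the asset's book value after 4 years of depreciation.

Depreciable base = $38,074 − $4,800 = $33,274.
Year 1: ⌊$38,074 × 125%/6⌋ = $7,932. Book value $30,142.
Year 2: ⌊$30,142 × 125%/6⌋ = $6,279. Book value $23,863.
Year 3: ⌊$23,863 × 125%/6⌋ = $4,971. Book value $18,892.
Year 4: ⌊$18,892 × 125%/6⌋ = $3,935. Book value $14,957.

$14,957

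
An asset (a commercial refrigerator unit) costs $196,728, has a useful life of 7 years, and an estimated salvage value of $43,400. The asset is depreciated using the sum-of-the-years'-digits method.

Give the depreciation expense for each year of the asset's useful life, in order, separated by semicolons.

Depreciable base = $196,728 − $43,400 = $153,328.
Sum of the years' digits = 7+6+5+4+3+2+1 = 28.
Year 1: $153,328 × 7/28 = $38,332. Book value $158,396.
Year 2: $153,328 × 6/28 = $32,856. Book value $125,540.
Year 3: $153,328 × 5/28 = $27,380. Book value $98,160.
Year 4: $153,328 × 4/28 = $21,904. Book value $76,256.
Year 5: $153,328 × 3/28 = $16,428. Book value $59,828.
Year 6: $153,328 × 2/28 = $10,952. Book value $48,876.
Year 7: $153,328 × 1/28 = $5,476. Book value $43,400.

$38,332; $32,856; $27,380; $21,904; $16,428; $10,952; $5,476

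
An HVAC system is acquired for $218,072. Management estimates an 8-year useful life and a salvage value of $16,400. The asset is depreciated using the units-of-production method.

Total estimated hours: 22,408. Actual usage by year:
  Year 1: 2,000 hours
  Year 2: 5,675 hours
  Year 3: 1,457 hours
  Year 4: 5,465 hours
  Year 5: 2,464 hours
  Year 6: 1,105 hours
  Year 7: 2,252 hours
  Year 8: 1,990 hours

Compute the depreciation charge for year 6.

Depreciable base = $218,072 − $16,400 = $201,672.
Rate = $201,672 / 22,408 hours = $9 per hour.
Year 1: 2,000 × $9 = $18,000. Book value $200,072.
Year 2: 5,675 × $9 = $51,075. Book value $148,997.
Year 3: 1,457 × $9 = $13,113. Book value $135,884.
Year 4: 5,465 × $9 = $49,185. Book value $86,699.
Year 5: 2,464 × $9 = $22,176. Book value $64,523.
Year 6: 1,105 × $9 = $9,945. Book value $54,578.

$9,945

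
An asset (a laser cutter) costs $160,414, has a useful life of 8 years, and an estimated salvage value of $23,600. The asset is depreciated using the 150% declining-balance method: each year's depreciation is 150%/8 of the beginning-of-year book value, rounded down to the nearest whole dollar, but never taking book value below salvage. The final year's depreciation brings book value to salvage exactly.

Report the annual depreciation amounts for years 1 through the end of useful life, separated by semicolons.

Depreciable base = $160,414 − $23,600 = $136,814.
Year 1: ⌊$160,414 × 150%/8⌋ = $30,077. Book value $130,337.
Year 2: ⌊$130,337 × 150%/8⌋ = $24,438. Book value $105,899.
Year 3: ⌊$105,899 × 150%/8⌋ = $19,856. Book value $86,043.
Year 4: ⌊$86,043 × 150%/8⌋ = $16,133. Book value $69,910.
Year 5: ⌊$69,910 × 150%/8⌋ = $13,108. Book value $56,802.
Year 6: ⌊$56,802 × 150%/8⌋ = $10,650. Book value $46,152.
Year 7: ⌊$46,152 × 150%/8⌋ = $8,653. Book value $37,499.
Year 8 (final): $37,499 − $23,600 = $13,899. Book value $23,600.

$30,077; $24,438; $19,856; $16,133; $13,108; $10,650; $8,653; $13,899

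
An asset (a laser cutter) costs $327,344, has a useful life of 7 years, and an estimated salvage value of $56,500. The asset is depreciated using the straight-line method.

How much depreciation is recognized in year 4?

$38,692

Depreciable base = $327,344 − $56,500 = $270,844.
Annual expense = $270,844 / 7 = $38,692.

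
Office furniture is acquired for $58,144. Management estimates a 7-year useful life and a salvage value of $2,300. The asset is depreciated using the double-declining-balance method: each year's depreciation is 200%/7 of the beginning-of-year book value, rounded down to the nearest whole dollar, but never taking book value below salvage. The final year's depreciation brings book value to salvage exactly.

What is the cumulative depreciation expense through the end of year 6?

Depreciable base = $58,144 − $2,300 = $55,844.
Year 1: ⌊$58,144 × 200%/7⌋ = $16,612. Book value $41,532.
Year 2: ⌊$41,532 × 200%/7⌋ = $11,866. Book value $29,666.
Year 3: ⌊$29,666 × 200%/7⌋ = $8,476. Book value $21,190.
Year 4: ⌊$21,190 × 200%/7⌋ = $6,054. Book value $15,136.
Year 5: ⌊$15,136 × 200%/7⌋ = $4,324. Book value $10,812.
Year 6: ⌊$10,812 × 200%/7⌋ = $3,089. Book value $7,723.
Accumulated through year 6 = $58,144 − $7,723 = $50,421.

$50,421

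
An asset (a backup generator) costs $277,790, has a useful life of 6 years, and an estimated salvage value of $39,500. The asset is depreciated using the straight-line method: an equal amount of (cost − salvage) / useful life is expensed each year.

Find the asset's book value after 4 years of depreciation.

$118,930

Depreciable base = $277,790 − $39,500 = $238,290.
Annual expense = $238,290 / 6 = $39,715.
End of year 1: book value $238,075.
End of year 2: book value $198,360.
End of year 3: book value $158,645.
End of year 4: book value $118,930.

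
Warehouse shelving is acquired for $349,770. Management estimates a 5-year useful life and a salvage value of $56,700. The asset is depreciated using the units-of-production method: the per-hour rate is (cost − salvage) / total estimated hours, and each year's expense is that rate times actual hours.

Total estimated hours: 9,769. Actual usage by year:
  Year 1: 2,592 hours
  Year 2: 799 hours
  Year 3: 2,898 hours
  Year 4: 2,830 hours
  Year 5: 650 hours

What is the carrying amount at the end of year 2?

Depreciable base = $349,770 − $56,700 = $293,070.
Rate = $293,070 / 9,769 hours = $30 per hour.
Year 1: 2,592 × $30 = $77,760. Book value $272,010.
Year 2: 799 × $30 = $23,970. Book value $248,040.

$248,040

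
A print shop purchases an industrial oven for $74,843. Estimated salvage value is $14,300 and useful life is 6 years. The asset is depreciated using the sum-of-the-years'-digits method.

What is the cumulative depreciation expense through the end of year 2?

$31,713

Depreciable base = $74,843 − $14,300 = $60,543.
Sum of the years' digits = 6+5+4+3+2+1 = 21.
Year 1: $60,543 × 6/21 = $17,298. Book value $57,545.
Year 2: $60,543 × 5/21 = $14,415. Book value $43,130.
Accumulated through year 2 = $74,843 − $43,130 = $31,713.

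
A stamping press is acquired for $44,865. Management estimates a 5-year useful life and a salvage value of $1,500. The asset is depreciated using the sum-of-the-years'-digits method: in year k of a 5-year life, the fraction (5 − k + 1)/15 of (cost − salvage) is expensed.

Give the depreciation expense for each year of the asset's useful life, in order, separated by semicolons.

Depreciable base = $44,865 − $1,500 = $43,365.
Sum of the years' digits = 5+4+3+2+1 = 15.
Year 1: $43,365 × 5/15 = $14,455. Book value $30,410.
Year 2: $43,365 × 4/15 = $11,564. Book value $18,846.
Year 3: $43,365 × 3/15 = $8,673. Book value $10,173.
Year 4: $43,365 × 2/15 = $5,782. Book value $4,391.
Year 5: $43,365 × 1/15 = $2,891. Book value $1,500.

$14,455; $11,564; $8,673; $5,782; $2,891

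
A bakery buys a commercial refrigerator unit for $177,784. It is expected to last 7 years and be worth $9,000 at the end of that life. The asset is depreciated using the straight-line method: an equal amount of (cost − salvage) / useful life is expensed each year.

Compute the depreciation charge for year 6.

$24,112

Depreciable base = $177,784 − $9,000 = $168,784.
Annual expense = $168,784 / 7 = $24,112.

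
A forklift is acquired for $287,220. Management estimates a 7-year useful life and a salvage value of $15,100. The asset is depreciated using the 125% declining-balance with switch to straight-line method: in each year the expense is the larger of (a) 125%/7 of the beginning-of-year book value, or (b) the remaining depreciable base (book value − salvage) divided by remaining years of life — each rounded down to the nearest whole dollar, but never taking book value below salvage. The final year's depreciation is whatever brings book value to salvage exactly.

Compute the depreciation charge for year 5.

$35,740

Depreciable base = $287,220 − $15,100 = $272,120.
Year 1: DB = ⌊$287,220 × 125%/7⌋ = $51,289; SL = ⌊$272,120/7⌋ = $38,874 → take DB $51,289. Book value $235,931.
Year 2: DB = ⌊$235,931 × 125%/7⌋ = $42,130; SL = ⌊$220,831/6⌋ = $36,805 → take DB $42,130. Book value $193,801.
Year 3: DB = ⌊$193,801 × 125%/7⌋ = $34,607; SL = ⌊$178,701/5⌋ = $35,740 → take SL $35,740. Book value $158,061.
Year 4: DB = ⌊$158,061 × 125%/7⌋ = $28,225; SL = ⌊$142,961/4⌋ = $35,740 → take SL $35,740. Book value $122,321.
Year 5: DB = ⌊$122,321 × 125%/7⌋ = $21,843; SL = ⌊$107,221/3⌋ = $35,740 → take SL $35,740. Book value $86,581.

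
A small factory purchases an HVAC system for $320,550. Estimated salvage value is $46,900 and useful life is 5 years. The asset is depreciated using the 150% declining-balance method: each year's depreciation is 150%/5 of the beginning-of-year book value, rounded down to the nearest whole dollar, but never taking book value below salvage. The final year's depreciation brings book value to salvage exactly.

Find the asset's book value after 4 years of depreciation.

$76,965

Depreciable base = $320,550 − $46,900 = $273,650.
Year 1: ⌊$320,550 × 150%/5⌋ = $96,165. Book value $224,385.
Year 2: ⌊$224,385 × 150%/5⌋ = $67,315. Book value $157,070.
Year 3: ⌊$157,070 × 150%/5⌋ = $47,121. Book value $109,949.
Year 4: ⌊$109,949 × 150%/5⌋ = $32,984. Book value $76,965.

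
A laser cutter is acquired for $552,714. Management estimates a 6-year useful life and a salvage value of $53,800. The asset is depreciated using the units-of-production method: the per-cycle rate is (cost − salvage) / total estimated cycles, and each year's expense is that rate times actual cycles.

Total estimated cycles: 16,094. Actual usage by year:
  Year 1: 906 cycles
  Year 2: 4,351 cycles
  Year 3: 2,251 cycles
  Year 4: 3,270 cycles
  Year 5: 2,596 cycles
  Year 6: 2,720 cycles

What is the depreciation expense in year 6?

$84,320

Depreciable base = $552,714 − $53,800 = $498,914.
Rate = $498,914 / 16,094 cycles = $31 per cycle.
Year 1: 906 × $31 = $28,086. Book value $524,628.
Year 2: 4,351 × $31 = $134,881. Book value $389,747.
Year 3: 2,251 × $31 = $69,781. Book value $319,966.
Year 4: 3,270 × $31 = $101,370. Book value $218,596.
Year 5: 2,596 × $31 = $80,476. Book value $138,120.
Year 6: 2,720 × $31 = $84,320. Book value $53,800.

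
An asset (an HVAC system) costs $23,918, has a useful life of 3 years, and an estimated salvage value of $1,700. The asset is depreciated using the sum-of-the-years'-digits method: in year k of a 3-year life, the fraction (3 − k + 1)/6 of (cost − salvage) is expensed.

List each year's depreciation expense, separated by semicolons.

$11,109; $7,406; $3,703

Depreciable base = $23,918 − $1,700 = $22,218.
Sum of the years' digits = 3+2+1 = 6.
Year 1: $22,218 × 3/6 = $11,109. Book value $12,809.
Year 2: $22,218 × 2/6 = $7,406. Book value $5,403.
Year 3: $22,218 × 1/6 = $3,703. Book value $1,700.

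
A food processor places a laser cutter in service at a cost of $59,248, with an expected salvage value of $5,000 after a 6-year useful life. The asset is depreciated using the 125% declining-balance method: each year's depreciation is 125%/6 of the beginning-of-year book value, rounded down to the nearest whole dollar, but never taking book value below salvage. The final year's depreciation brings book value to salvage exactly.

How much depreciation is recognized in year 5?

$4,848

Depreciable base = $59,248 − $5,000 = $54,248.
Year 1: ⌊$59,248 × 125%/6⌋ = $12,343. Book value $46,905.
Year 2: ⌊$46,905 × 125%/6⌋ = $9,771. Book value $37,134.
Year 3: ⌊$37,134 × 125%/6⌋ = $7,736. Book value $29,398.
Year 4: ⌊$29,398 × 125%/6⌋ = $6,124. Book value $23,274.
Year 5: ⌊$23,274 × 125%/6⌋ = $4,848. Book value $18,426.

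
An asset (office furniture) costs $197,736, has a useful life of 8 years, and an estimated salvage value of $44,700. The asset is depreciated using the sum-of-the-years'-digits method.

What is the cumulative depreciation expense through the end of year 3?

$89,271

Depreciable base = $197,736 − $44,700 = $153,036.
Sum of the years' digits = 8+7+6+5+4+3+2+1 = 36.
Year 1: $153,036 × 8/36 = $34,008. Book value $163,728.
Year 2: $153,036 × 7/36 = $29,757. Book value $133,971.
Year 3: $153,036 × 6/36 = $25,506. Book value $108,465.
Accumulated through year 3 = $197,736 − $108,465 = $89,271.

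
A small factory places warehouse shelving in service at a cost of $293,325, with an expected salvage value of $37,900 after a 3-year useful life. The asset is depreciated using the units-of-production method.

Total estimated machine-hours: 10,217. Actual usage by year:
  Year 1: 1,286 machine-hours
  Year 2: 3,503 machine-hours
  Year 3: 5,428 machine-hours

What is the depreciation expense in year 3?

Depreciable base = $293,325 − $37,900 = $255,425.
Rate = $255,425 / 10,217 machine-hours = $25 per machine-hour.
Year 1: 1,286 × $25 = $32,150. Book value $261,175.
Year 2: 3,503 × $25 = $87,575. Book value $173,600.
Year 3: 5,428 × $25 = $135,700. Book value $37,900.

$135,700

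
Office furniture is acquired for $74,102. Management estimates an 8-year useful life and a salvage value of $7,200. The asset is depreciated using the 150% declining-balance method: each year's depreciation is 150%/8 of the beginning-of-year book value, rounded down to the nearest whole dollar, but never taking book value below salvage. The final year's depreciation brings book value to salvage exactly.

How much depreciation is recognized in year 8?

$10,123

Depreciable base = $74,102 − $7,200 = $66,902.
Year 1: ⌊$74,102 × 150%/8⌋ = $13,894. Book value $60,208.
Year 2: ⌊$60,208 × 150%/8⌋ = $11,289. Book value $48,919.
Year 3: ⌊$48,919 × 150%/8⌋ = $9,172. Book value $39,747.
Year 4: ⌊$39,747 × 150%/8⌋ = $7,452. Book value $32,295.
Year 5: ⌊$32,295 × 150%/8⌋ = $6,055. Book value $26,240.
Year 6: ⌊$26,240 × 150%/8⌋ = $4,920. Book value $21,320.
Year 7: ⌊$21,320 × 150%/8⌋ = $3,997. Book value $17,323.
Year 8 (final): $17,323 − $7,200 = $10,123. Book value $7,200.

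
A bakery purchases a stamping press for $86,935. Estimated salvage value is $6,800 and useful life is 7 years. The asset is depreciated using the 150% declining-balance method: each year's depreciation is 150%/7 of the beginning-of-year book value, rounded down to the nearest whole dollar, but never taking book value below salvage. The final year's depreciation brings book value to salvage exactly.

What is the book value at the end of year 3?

Depreciable base = $86,935 − $6,800 = $80,135.
Year 1: ⌊$86,935 × 150%/7⌋ = $18,628. Book value $68,307.
Year 2: ⌊$68,307 × 150%/7⌋ = $14,637. Book value $53,670.
Year 3: ⌊$53,670 × 150%/7⌋ = $11,500. Book value $42,170.

$42,170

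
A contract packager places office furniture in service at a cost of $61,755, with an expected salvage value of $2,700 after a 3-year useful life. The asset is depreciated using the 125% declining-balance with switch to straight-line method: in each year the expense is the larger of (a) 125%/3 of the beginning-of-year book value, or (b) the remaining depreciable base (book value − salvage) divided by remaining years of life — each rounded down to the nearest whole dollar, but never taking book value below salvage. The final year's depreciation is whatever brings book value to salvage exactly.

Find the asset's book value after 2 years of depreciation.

Depreciable base = $61,755 − $2,700 = $59,055.
Year 1: DB = ⌊$61,755 × 125%/3⌋ = $25,731; SL = ⌊$59,055/3⌋ = $19,685 → take DB $25,731. Book value $36,024.
Year 2: DB = ⌊$36,024 × 125%/3⌋ = $15,010; SL = ⌊$33,324/2⌋ = $16,662 → take SL $16,662. Book value $19,362.

$19,362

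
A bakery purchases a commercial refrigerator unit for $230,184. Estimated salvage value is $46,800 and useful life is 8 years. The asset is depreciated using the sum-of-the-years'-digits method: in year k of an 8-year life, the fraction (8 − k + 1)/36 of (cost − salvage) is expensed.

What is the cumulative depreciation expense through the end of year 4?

Depreciable base = $230,184 − $46,800 = $183,384.
Sum of the years' digits = 8+7+6+5+4+3+2+1 = 36.
Year 1: $183,384 × 8/36 = $40,752. Book value $189,432.
Year 2: $183,384 × 7/36 = $35,658. Book value $153,774.
Year 3: $183,384 × 6/36 = $30,564. Book value $123,210.
Year 4: $183,384 × 5/36 = $25,470. Book value $97,740.
Accumulated through year 4 = $230,184 − $97,740 = $132,444.

$132,444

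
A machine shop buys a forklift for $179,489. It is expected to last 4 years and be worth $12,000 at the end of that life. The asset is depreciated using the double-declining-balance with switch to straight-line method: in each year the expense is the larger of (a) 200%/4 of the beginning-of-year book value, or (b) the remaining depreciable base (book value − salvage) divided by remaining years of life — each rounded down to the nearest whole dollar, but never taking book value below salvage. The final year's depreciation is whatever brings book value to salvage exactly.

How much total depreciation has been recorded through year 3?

$157,052

Depreciable base = $179,489 − $12,000 = $167,489.
Year 1: DB = ⌊$179,489 × 200%/4⌋ = $89,744; SL = ⌊$167,489/4⌋ = $41,872 → take DB $89,744. Book value $89,745.
Year 2: DB = ⌊$89,745 × 200%/4⌋ = $44,872; SL = ⌊$77,745/3⌋ = $25,915 → take DB $44,872. Book value $44,873.
Year 3: DB = ⌊$44,873 × 200%/4⌋ = $22,436; SL = ⌊$32,873/2⌋ = $16,436 → take DB $22,436. Book value $22,437.
Accumulated through year 3 = $179,489 − $22,437 = $157,052.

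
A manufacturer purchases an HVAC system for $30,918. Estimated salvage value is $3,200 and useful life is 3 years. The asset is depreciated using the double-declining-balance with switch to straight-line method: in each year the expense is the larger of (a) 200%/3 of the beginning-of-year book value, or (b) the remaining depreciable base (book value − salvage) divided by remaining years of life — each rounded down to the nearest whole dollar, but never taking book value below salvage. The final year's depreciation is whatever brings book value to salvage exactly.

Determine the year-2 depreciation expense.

Depreciable base = $30,918 − $3,200 = $27,718.
Year 1: DB = ⌊$30,918 × 200%/3⌋ = $20,612; SL = ⌊$27,718/3⌋ = $9,239 → take DB $20,612. Book value $10,306.
Year 2: DB = ⌊$10,306 × 200%/3⌋ = $6,870; SL = ⌊$7,106/2⌋ = $3,553 → take DB $6,870. Book value $3,436.

$6,870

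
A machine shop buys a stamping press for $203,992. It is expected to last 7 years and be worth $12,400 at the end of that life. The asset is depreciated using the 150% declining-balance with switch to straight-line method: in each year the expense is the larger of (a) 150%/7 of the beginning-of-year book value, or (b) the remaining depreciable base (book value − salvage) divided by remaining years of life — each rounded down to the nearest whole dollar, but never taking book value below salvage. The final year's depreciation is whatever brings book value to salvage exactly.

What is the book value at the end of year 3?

Depreciable base = $203,992 − $12,400 = $191,592.
Year 1: DB = ⌊$203,992 × 150%/7⌋ = $43,712; SL = ⌊$191,592/7⌋ = $27,370 → take DB $43,712. Book value $160,280.
Year 2: DB = ⌊$160,280 × 150%/7⌋ = $34,345; SL = ⌊$147,880/6⌋ = $24,646 → take DB $34,345. Book value $125,935.
Year 3: DB = ⌊$125,935 × 150%/7⌋ = $26,986; SL = ⌊$113,535/5⌋ = $22,707 → take DB $26,986. Book value $98,949.

$98,949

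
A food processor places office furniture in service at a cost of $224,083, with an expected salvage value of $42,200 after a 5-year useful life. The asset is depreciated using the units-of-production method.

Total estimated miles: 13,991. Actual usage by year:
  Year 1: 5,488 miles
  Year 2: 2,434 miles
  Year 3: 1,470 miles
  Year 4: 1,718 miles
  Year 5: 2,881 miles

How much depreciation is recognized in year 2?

$31,642

Depreciable base = $224,083 − $42,200 = $181,883.
Rate = $181,883 / 13,991 miles = $13 per mile.
Year 1: 5,488 × $13 = $71,344. Book value $152,739.
Year 2: 2,434 × $13 = $31,642. Book value $121,097.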